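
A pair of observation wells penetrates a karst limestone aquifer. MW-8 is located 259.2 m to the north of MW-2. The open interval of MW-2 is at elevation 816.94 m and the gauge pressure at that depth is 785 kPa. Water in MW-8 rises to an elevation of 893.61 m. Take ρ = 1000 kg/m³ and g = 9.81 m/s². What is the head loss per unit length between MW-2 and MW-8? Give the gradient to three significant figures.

i ≈ 0.0129 m/m

Pressure head at MW-2: ψ = P/(ρg) = 785×1000 / (1000 × 9.81) = 80.02 m.
Total head at MW-2: h = z + ψ = 816.94 + 80.02 = 896.96 m.
Total head at MW-8: h = 893.61 m (water level in the piezometer is the total head).
Head difference: h(MW-2) − h(MW-8) = 896.96 − 893.61 = 3.35 m.
Hydraulic gradient: i = |Δh| / L = 3.35 / 259.2 = 0.0129.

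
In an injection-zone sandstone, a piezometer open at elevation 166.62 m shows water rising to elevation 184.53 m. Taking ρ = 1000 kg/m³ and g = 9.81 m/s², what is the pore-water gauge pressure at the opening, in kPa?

Pressure head ψ = h − z = 184.53 − 166.62 = 17.91 m.
P = ρgψ = 1000 × 9.81 × 17.91 = 175697 Pa ≈ 176 kPa.

P ≈ 176 kPa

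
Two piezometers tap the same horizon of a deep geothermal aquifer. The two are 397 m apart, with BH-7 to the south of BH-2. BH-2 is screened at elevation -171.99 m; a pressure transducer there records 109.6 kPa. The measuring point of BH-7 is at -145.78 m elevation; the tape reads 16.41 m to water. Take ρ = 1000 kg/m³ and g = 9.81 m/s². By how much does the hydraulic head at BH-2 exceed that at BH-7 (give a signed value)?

Pressure head at BH-2: ψ = P/(ρg) = 109.6×1000 / (1000 × 9.81) = 11.17 m.
Total head at BH-2: h = z + ψ = -171.99 + 11.17 = -160.82 m.
Total head at BH-7: h = -145.78 − 16.41 = -162.19 m.
Head difference: h(BH-2) − h(BH-7) = -160.82 − (-162.19) = 1.37 m.

Δh ≈ 1.37 m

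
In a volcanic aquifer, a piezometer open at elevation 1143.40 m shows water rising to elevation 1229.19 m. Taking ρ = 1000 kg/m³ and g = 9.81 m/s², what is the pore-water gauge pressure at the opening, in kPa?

Pressure head ψ = h − z = 1229.19 − 1143.40 = 85.79 m.
P = ρgψ = 1000 × 9.81 × 85.79 = 841600 Pa ≈ 842 kPa.

P ≈ 842 kPa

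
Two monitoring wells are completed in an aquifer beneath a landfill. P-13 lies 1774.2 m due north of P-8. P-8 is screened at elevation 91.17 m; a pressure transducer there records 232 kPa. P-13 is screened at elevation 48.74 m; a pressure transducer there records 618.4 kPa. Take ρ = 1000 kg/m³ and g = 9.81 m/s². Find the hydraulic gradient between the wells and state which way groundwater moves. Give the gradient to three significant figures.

Pressure head at P-8: ψ = P/(ρg) = 232×1000 / (1000 × 9.81) = 23.65 m.
Total head at P-8: h = z + ψ = 91.17 + 23.65 = 114.82 m.
Pressure head at P-13: ψ = P/(ρg) = 618.4×1000 / (1000 × 9.81) = 63.04 m.
Total head at P-13: h = z + ψ = 48.74 + 63.04 = 111.78 m.
Head difference: h(P-8) − h(P-13) = 114.82 − 111.78 = 3.04 m.
Hydraulic gradient: i = |Δh| / L = 3.04 / 1774.2 = 0.00171.
Flow is from higher to lower head: from P-8 toward P-13, i.e. toward the north.

i ≈ 0.00171; groundwater flows toward the north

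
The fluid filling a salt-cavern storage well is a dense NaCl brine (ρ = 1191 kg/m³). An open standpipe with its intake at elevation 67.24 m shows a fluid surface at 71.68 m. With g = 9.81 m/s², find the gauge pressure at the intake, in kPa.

P ≈ 51.9 kPa

Pressure head ψ = h − z = 71.68 − 67.24 = 4.44 m.
P = ρgψ = 1191 × 9.81 × 4.44 = 51876 Pa ≈ 51.9 kPa.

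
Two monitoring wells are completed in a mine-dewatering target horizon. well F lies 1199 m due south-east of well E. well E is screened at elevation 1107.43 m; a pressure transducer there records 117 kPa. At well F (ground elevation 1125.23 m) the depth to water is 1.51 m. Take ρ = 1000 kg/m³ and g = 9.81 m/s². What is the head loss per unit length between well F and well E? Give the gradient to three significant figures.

Pressure head at well E: ψ = P/(ρg) = 117×1000 / (1000 × 9.81) = 11.93 m.
Total head at well E: h = z + ψ = 1107.43 + 11.93 = 1119.36 m.
Total head at well F: h = 1125.23 − 1.51 = 1123.72 m.
Head difference: h(well E) − h(well F) = 1119.36 − 1123.72 = -4.36 m.
Hydraulic gradient: i = |Δh| / L = 4.36 / 1199 = 0.00364.

i ≈ 0.00364 m/m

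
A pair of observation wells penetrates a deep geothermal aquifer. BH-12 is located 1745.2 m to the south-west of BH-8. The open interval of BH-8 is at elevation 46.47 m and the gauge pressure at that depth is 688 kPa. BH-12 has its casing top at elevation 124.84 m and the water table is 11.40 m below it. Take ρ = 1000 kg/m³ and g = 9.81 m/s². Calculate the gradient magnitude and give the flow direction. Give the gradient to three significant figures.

Pressure head at BH-8: ψ = P/(ρg) = 688×1000 / (1000 × 9.81) = 70.13 m.
Total head at BH-8: h = z + ψ = 46.47 + 70.13 = 116.60 m.
Total head at BH-12: h = 124.84 − 11.40 = 113.44 m.
Head difference: h(BH-8) − h(BH-12) = 116.60 − 113.44 = 3.16 m.
Hydraulic gradient: i = |Δh| / L = 3.16 / 1745.2 = 0.00181.
Flow is from higher to lower head: from BH-8 toward BH-12, i.e. toward the south-west.

i ≈ 0.00181; groundwater flows toward the south-west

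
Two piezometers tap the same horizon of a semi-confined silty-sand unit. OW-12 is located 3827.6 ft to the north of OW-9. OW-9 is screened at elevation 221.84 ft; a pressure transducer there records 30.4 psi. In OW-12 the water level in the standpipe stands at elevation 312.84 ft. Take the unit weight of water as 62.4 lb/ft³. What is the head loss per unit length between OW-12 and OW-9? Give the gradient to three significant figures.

i ≈ 0.00545 ft/ft

Pressure head at OW-9: ψ = 144·P/γ = 144 × 30.4 / 62.4 = 70.15 ft.
Total head at OW-9: h = z + ψ = 221.84 + 70.15 = 291.99 ft.
Total head at OW-12: h = 312.84 ft (water level in the piezometer is the total head).
Head difference: h(OW-9) − h(OW-12) = 291.99 − 312.84 = -20.85 ft.
Hydraulic gradient: i = |Δh| / L = 20.85 / 3827.6 = 0.00545.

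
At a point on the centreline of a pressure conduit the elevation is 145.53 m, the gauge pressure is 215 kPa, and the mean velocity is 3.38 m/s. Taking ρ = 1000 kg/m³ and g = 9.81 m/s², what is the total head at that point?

h ≈ 168.03 m

Pressure head ψ = P/(ρg) = 215×1000 / (1000 × 9.81) = 21.92 m.
Velocity head = v²/(2g) = 3.38² / (2 × 9.81) = 0.582 m.
h = z + ψ + v²/(2g) = 145.53 + 21.92 + 0.582 = 168.03 m.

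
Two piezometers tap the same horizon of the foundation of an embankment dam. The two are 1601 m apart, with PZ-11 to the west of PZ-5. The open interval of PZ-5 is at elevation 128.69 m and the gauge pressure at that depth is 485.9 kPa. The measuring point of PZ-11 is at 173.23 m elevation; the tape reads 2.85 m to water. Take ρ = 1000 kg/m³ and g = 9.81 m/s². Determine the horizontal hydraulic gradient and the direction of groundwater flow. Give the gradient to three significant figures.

i ≈ 0.00490; groundwater flows toward the west

Pressure head at PZ-5: ψ = P/(ρg) = 485.9×1000 / (1000 × 9.81) = 49.53 m.
Total head at PZ-5: h = z + ψ = 128.69 + 49.53 = 178.22 m.
Total head at PZ-11: h = 173.23 − 2.85 = 170.38 m.
Head difference: h(PZ-5) − h(PZ-11) = 178.22 − 170.38 = 7.84 m.
Hydraulic gradient: i = |Δh| / L = 7.84 / 1601 = 0.00490.
Flow is from higher to lower head: from PZ-5 toward PZ-11, i.e. toward the west.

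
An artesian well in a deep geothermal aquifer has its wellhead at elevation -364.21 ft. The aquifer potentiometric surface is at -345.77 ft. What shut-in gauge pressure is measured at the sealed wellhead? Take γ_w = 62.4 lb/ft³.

P ≈ 7.99 psi

Head above the cap: Δh = -345.77 − (-364.21) = 18.44 ft.
P = γΔh/144 = 62.4 × 18.44 / 144 = 7.99 psi.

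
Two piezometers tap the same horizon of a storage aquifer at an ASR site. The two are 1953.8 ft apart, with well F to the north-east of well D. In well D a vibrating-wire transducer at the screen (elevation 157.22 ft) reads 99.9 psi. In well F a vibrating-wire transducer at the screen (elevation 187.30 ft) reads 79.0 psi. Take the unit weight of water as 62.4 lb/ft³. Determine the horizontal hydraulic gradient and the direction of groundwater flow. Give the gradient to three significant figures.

i ≈ 0.00929; groundwater flows toward the north-east

Pressure head at well D: ψ = 144·P/γ = 144 × 99.9 / 62.4 = 230.54 ft.
Total head at well D: h = z + ψ = 157.22 + 230.54 = 387.76 ft.
Pressure head at well F: ψ = 144·P/γ = 144 × 79.0 / 62.4 = 182.31 ft.
Total head at well F: h = z + ψ = 187.30 + 182.31 = 369.61 ft.
Head difference: h(well D) − h(well F) = 387.76 − 369.61 = 18.15 ft.
Hydraulic gradient: i = |Δh| / L = 18.15 / 1953.8 = 0.00929.
Flow is from higher to lower head: from well D toward well F, i.e. toward the north-east.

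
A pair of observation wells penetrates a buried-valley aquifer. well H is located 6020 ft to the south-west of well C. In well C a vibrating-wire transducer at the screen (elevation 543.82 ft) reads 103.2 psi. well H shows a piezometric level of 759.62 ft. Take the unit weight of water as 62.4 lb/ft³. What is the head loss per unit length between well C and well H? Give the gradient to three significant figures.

i ≈ 0.00371 ft/ft

Pressure head at well C: ψ = 144·P/γ = 144 × 103.2 / 62.4 = 238.15 ft.
Total head at well C: h = z + ψ = 543.82 + 238.15 = 781.97 ft.
Total head at well H: h = 759.62 ft (water level in the piezometer is the total head).
Head difference: h(well C) − h(well H) = 781.97 − 759.62 = 22.35 ft.
Hydraulic gradient: i = |Δh| / L = 22.35 / 6020 = 0.00371.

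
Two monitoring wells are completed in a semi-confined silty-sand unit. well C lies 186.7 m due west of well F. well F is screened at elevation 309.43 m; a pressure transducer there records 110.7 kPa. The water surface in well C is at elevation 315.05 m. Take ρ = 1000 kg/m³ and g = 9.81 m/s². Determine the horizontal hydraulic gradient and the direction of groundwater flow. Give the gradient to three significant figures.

Pressure head at well F: ψ = P/(ρg) = 110.7×1000 / (1000 × 9.81) = 11.28 m.
Total head at well F: h = z + ψ = 309.43 + 11.28 = 320.71 m.
Total head at well C: h = 315.05 m (water level in the piezometer is the total head).
Head difference: h(well F) − h(well C) = 320.71 − 315.05 = 5.66 m.
Hydraulic gradient: i = |Δh| / L = 5.66 / 186.7 = 0.0303.
Flow is from higher to lower head: from well F toward well C, i.e. toward the west.

i ≈ 0.0303; groundwater flows toward the west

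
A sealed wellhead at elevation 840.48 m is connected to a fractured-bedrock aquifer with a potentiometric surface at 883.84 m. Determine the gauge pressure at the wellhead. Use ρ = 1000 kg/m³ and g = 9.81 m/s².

Head above the cap: Δh = 883.84 − 840.48 = 43.36 m.
P = ρgΔh = 1000 × 9.81 × 43.36 = 425362 Pa ≈ 425 kPa.

P ≈ 425 kPa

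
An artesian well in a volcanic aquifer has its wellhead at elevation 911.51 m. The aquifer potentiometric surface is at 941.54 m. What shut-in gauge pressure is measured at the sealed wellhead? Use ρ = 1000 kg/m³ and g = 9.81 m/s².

P ≈ 295 kPa

Head above the cap: Δh = 941.54 − 911.51 = 30.03 m.
P = ρgΔh = 1000 × 9.81 × 30.03 = 294594 Pa ≈ 295 kPa.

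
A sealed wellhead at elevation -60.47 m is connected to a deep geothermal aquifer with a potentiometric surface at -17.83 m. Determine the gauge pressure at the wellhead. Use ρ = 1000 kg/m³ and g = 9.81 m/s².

P ≈ 418 kPa

Head above the cap: Δh = -17.83 − (-60.47) = 42.64 m.
P = ρgΔh = 1000 × 9.81 × 42.64 = 418298 Pa ≈ 418 kPa.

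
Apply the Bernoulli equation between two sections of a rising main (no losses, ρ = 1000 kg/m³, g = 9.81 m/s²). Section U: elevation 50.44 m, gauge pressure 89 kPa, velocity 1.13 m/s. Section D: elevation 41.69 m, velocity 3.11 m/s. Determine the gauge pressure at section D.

P₂ ≈ 171 kPa

Pressure head at U: ψ₁ = P₁/(ρg) = 89×1000 / (1000 × 9.81) = 9.07 m.
Velocity heads: v₁²/2g = 1.13²/19.62 = 0.065 m; v₂²/2g = 3.11²/19.62 = 0.493 m.
Total head H = z₁ + ψ₁ + v₁²/2g = 50.44 + 9.07 + 0.065 = 59.57 m.
ψ₂ = H − z₂ − v₂²/2g = 59.57 − 41.69 − 0.493 = 17.39 m.
P₂ = ρgψ₂ = 1000 × 9.81 × 17.39 ≈ 171 kPa.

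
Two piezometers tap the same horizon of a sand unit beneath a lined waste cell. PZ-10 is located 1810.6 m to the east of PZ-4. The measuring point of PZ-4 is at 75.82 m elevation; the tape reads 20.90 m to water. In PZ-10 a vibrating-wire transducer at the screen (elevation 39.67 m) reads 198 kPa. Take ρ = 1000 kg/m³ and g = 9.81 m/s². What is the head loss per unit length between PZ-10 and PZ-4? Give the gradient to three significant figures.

Total head at PZ-4: h = 75.82 − 20.90 = 54.92 m.
Pressure head at PZ-10: ψ = P/(ρg) = 198×1000 / (1000 × 9.81) = 20.18 m.
Total head at PZ-10: h = z + ψ = 39.67 + 20.18 = 59.85 m.
Head difference: h(PZ-4) − h(PZ-10) = 54.92 − 59.85 = -4.93 m.
Hydraulic gradient: i = |Δh| / L = 4.93 / 1810.6 = 0.00272.

i ≈ 0.00272 m/m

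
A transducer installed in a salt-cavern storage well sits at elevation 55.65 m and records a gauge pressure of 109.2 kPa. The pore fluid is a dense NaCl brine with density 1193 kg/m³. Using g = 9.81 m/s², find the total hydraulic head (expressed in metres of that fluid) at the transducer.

ψ = P/(ρg) = 109.2×1000 / (1193 × 9.81) = 9.33 m.
h = z + ψ = 55.65 + 9.33 = 64.98 m.

h ≈ 64.98 m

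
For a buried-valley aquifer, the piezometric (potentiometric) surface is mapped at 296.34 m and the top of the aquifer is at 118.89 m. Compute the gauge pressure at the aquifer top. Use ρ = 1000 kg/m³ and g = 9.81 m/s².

Pressure head at the aquifer top: ψ = h − z = 296.34 − 118.89 = 177.45 m.
P = ρgψ = 1000 × 9.81 × 177.45 = 1740784 Pa ≈ 1740 kPa.

P ≈ 1740 kPa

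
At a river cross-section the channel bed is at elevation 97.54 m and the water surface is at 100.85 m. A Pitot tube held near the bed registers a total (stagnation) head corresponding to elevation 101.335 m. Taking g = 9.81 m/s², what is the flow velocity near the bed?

Near the bed, under hydrostatic conditions, the piezometric head (z + ψ) equals the free-surface elevation, 100.85 m.
Velocity head = total − piezometric = 101.335 − 100.85 = 0.485 m.
v = √(2g·h_v) = √(2 × 9.81 × 0.485) = 3.08 m/s.

v ≈ 3.08 m/s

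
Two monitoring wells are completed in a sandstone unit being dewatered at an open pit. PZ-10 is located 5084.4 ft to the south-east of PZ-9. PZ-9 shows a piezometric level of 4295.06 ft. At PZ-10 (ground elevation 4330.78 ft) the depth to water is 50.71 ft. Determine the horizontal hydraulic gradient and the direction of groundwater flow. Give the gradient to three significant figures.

i ≈ 0.00295; groundwater flows toward the south-east

Total head at PZ-9: h = 4295.06 ft (water level in the piezometer is the total head).
Total head at PZ-10: h = 4330.78 − 50.71 = 4280.07 ft.
Head difference: h(PZ-9) − h(PZ-10) = 4295.06 − 4280.07 = 14.99 ft.
Hydraulic gradient: i = |Δh| / L = 14.99 / 5084.4 = 0.00295.
Flow is from higher to lower head: from PZ-9 toward PZ-10, i.e. toward the south-east.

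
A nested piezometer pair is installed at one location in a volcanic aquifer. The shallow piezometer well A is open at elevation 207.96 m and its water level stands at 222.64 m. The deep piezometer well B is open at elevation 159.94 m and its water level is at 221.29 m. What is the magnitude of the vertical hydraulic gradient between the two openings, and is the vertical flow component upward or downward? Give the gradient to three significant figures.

Total head at well A: h = 222.64 m (water level in the standpipe).
Total head at well B: h = 221.29 m.
Δh = h(well A) − h(well B) = 222.64 − 221.29 = 1.35 m.
Vertical separation Δz = 207.96 − 159.94 = 48.02 m.
|i_v| = |Δh| / Δz = 1.35 / 48.02 = 0.0281.
Head is higher in the shallow piezometer, so vertical flow is downward (recharge condition).

|i_v| ≈ 0.0281; vertical flow is downward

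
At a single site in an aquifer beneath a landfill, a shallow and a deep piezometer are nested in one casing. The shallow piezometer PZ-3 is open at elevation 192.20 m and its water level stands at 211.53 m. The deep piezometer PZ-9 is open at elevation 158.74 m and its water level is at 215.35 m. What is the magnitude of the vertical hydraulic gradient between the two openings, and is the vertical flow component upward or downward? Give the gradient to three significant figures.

|i_v| ≈ 0.114; vertical flow is upward

Total head at PZ-3: h = 211.53 m (water level in the standpipe).
Total head at PZ-9: h = 215.35 m.
Δh = h(PZ-3) − h(PZ-9) = 211.53 − 215.35 = -3.82 m.
Vertical separation Δz = 192.20 − 158.74 = 33.46 m.
|i_v| = |Δh| / Δz = 3.82 / 33.46 = 0.114.
Head is higher in the deep piezometer, so vertical flow is upward (discharge condition).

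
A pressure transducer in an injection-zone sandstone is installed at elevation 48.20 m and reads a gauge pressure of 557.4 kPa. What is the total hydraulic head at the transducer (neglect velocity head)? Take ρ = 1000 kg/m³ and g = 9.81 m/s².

h ≈ 105.02 m

ψ = P/(ρg) = 557.4×1000 / (1000 × 9.81) = 56.82 m.
h = z + ψ = 48.20 + 56.82 = 105.02 m.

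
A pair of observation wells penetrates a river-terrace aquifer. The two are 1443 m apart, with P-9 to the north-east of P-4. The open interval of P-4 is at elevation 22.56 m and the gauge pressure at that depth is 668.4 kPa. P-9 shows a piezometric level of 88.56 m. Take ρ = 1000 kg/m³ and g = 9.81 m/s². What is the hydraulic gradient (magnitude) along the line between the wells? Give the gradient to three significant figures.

Pressure head at P-4: ψ = P/(ρg) = 668.4×1000 / (1000 × 9.81) = 68.13 m.
Total head at P-4: h = z + ψ = 22.56 + 68.13 = 90.69 m.
Total head at P-9: h = 88.56 m (water level in the piezometer is the total head).
Head difference: h(P-4) − h(P-9) = 90.69 − 88.56 = 2.13 m.
Hydraulic gradient: i = |Δh| / L = 2.13 / 1443 = 0.00148.

i ≈ 0.00148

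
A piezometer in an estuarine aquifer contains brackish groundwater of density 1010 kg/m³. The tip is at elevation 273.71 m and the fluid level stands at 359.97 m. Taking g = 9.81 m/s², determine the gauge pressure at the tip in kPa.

P ≈ 855 kPa

Pressure head ψ = h − z = 359.97 − 273.71 = 86.26 m.
P = ρgψ = 1010 × 9.81 × 86.26 = 854673 Pa ≈ 855 kPa.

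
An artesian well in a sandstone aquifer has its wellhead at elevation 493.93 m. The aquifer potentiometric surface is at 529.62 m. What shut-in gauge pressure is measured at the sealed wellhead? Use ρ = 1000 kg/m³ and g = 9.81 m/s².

Head above the cap: Δh = 529.62 − 493.93 = 35.69 m.
P = ρgΔh = 1000 × 9.81 × 35.69 = 350119 Pa ≈ 350 kPa.

P ≈ 350 kPa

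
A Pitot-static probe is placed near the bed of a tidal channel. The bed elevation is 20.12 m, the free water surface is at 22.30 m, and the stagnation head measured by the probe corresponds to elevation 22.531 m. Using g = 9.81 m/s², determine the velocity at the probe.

Near the bed, under hydrostatic conditions, the piezometric head (z + ψ) equals the free-surface elevation, 22.30 m.
Velocity head = total − piezometric = 22.531 − 22.30 = 0.231 m.
v = √(2g·h_v) = √(2 × 9.81 × 0.231) = 2.13 m/s.

v ≈ 2.13 m/s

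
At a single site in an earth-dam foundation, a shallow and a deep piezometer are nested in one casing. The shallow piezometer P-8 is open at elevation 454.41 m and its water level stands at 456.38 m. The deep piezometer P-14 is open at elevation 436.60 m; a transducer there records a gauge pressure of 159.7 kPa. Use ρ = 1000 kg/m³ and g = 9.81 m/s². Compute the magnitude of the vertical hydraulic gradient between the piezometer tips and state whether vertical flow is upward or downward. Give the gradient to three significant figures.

Total head at P-8: h = 456.38 m (water level in the standpipe).
Pressure head at P-14: ψ = P/(ρg) = 159.7×1000 / (1000 × 9.81) = 16.28 m.
Total head at P-14: h = z + ψ = 436.60 + 16.28 = 452.88 m.
Δh = h(P-8) − h(P-14) = 456.38 − 452.88 = 3.50 m.
Vertical separation Δz = 454.41 − 436.60 = 17.81 m.
|i_v| = |Δh| / Δz = 3.50 / 17.81 = 0.197.
Head is higher in the shallow piezometer, so vertical flow is downward (recharge condition).

|i_v| ≈ 0.197; vertical flow is downward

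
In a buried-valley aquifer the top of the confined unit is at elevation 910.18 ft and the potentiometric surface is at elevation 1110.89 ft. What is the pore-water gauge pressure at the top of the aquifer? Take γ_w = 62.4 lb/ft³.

Pressure head at the aquifer top: ψ = h − z = 1110.89 − 910.18 = 200.71 ft.
P = γψ/144 = 62.4 × 200.71 / 144 = 87.0 psi.

P ≈ 87.0 psi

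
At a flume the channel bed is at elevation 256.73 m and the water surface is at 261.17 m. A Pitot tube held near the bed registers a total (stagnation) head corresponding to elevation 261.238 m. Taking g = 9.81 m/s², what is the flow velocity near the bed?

v ≈ 1.16 m/s

Near the bed, under hydrostatic conditions, the piezometric head (z + ψ) equals the free-surface elevation, 261.17 m.
Velocity head = total − piezometric = 261.238 − 261.17 = 0.068 m.
v = √(2g·h_v) = √(2 × 9.81 × 0.068) = 1.16 m/s.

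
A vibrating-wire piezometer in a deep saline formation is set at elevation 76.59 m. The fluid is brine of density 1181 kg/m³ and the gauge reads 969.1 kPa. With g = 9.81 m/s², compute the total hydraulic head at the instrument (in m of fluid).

ψ = P/(ρg) = 969.1×1000 / (1181 × 9.81) = 83.65 m.
h = z + ψ = 76.59 + 83.65 = 160.24 m.

h ≈ 160.24 m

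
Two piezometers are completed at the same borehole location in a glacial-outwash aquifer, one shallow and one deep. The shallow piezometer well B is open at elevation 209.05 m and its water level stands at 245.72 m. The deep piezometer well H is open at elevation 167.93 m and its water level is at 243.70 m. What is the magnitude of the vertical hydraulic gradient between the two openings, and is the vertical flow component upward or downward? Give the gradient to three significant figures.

|i_v| ≈ 0.0491; vertical flow is downward

Total head at well B: h = 245.72 m (water level in the standpipe).
Total head at well H: h = 243.70 m.
Δh = h(well B) − h(well H) = 245.72 − 243.70 = 2.02 m.
Vertical separation Δz = 209.05 − 167.93 = 41.12 m.
|i_v| = |Δh| / Δz = 2.02 / 41.12 = 0.0491.
Head is higher in the shallow piezometer, so vertical flow is downward (recharge condition).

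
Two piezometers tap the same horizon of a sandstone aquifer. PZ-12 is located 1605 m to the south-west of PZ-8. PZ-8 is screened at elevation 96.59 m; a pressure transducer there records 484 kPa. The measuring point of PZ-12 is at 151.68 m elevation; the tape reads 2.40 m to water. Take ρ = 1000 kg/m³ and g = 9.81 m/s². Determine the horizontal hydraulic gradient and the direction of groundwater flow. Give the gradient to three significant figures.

Pressure head at PZ-8: ψ = P/(ρg) = 484×1000 / (1000 × 9.81) = 49.34 m.
Total head at PZ-8: h = z + ψ = 96.59 + 49.34 = 145.93 m.
Total head at PZ-12: h = 151.68 − 2.40 = 149.28 m.
Head difference: h(PZ-8) − h(PZ-12) = 145.93 − 149.28 = -3.35 m.
Hydraulic gradient: i = |Δh| / L = 3.35 / 1605 = 0.00209.
Flow is from higher to lower head: from PZ-12 toward PZ-8, i.e. toward the north-east.

i ≈ 0.00209; groundwater flows toward the north-east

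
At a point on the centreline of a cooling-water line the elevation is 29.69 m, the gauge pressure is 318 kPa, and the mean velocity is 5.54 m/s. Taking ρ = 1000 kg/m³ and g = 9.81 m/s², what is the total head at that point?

Pressure head ψ = P/(ρg) = 318×1000 / (1000 × 9.81) = 32.42 m.
Velocity head = v²/(2g) = 5.54² / (2 × 9.81) = 1.564 m.
h = z + ψ + v²/(2g) = 29.69 + 32.42 + 1.564 = 63.67 m.

h ≈ 63.67 m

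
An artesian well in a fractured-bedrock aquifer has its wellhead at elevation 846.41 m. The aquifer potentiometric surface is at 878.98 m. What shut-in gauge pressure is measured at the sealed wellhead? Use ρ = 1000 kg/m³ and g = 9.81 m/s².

Head above the cap: Δh = 878.98 − 846.41 = 32.57 m.
P = ρgΔh = 1000 × 9.81 × 32.57 = 319512 Pa ≈ 320 kPa.

P ≈ 320 kPa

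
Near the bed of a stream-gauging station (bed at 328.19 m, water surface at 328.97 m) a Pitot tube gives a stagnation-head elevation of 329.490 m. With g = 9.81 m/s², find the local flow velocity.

Near the bed, under hydrostatic conditions, the piezometric head (z + ψ) equals the free-surface elevation, 328.97 m.
Velocity head = total − piezometric = 329.490 − 328.97 = 0.520 m.
v = √(2g·h_v) = √(2 × 9.81 × 0.520) = 3.19 m/s.

v ≈ 3.19 m/s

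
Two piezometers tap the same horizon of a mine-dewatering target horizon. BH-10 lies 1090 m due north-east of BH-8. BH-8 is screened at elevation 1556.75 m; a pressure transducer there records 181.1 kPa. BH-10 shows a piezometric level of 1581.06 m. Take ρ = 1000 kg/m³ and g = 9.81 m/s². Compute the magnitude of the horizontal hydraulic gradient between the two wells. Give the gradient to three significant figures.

Pressure head at BH-8: ψ = P/(ρg) = 181.1×1000 / (1000 × 9.81) = 18.46 m.
Total head at BH-8: h = z + ψ = 1556.75 + 18.46 = 1575.21 m.
Total head at BH-10: h = 1581.06 m (water level in the piezometer is the total head).
Head difference: h(BH-8) − h(BH-10) = 1575.21 − 1581.06 = -5.85 m.
Hydraulic gradient: i = |Δh| / L = 5.85 / 1090 = 0.00537.

i ≈ 0.00537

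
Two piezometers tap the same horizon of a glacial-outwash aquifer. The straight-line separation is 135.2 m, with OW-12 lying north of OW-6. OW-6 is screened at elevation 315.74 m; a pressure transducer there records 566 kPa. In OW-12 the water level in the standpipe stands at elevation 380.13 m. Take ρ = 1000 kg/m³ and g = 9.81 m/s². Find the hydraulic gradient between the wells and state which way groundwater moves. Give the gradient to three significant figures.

i ≈ 0.0495; groundwater flows toward the south

Pressure head at OW-6: ψ = P/(ρg) = 566×1000 / (1000 × 9.81) = 57.70 m.
Total head at OW-6: h = z + ψ = 315.74 + 57.70 = 373.44 m.
Total head at OW-12: h = 380.13 m (water level in the piezometer is the total head).
Head difference: h(OW-6) − h(OW-12) = 373.44 − 380.13 = -6.69 m.
Hydraulic gradient: i = |Δh| / L = 6.69 / 135.2 = 0.0495.
Flow is from higher to lower head: from OW-12 toward OW-6, i.e. toward the south.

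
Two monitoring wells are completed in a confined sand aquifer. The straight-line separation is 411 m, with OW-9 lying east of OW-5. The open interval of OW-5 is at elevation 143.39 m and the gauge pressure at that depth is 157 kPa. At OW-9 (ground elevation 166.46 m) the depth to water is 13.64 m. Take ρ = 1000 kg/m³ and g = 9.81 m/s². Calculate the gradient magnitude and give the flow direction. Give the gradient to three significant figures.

Pressure head at OW-5: ψ = P/(ρg) = 157×1000 / (1000 × 9.81) = 16.00 m.
Total head at OW-5: h = z + ψ = 143.39 + 16.00 = 159.39 m.
Total head at OW-9: h = 166.46 − 13.64 = 152.82 m.
Head difference: h(OW-5) − h(OW-9) = 159.39 − 152.82 = 6.57 m.
Hydraulic gradient: i = |Δh| / L = 6.57 / 411 = 0.0160.
Flow is from higher to lower head: from OW-5 toward OW-9, i.e. toward the east.

i ≈ 0.0160; groundwater flows toward the east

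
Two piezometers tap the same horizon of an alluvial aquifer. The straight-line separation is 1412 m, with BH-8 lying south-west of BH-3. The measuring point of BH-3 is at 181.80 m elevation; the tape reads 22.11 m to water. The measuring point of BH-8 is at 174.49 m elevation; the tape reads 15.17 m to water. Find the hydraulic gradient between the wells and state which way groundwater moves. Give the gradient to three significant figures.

i ≈ 0.000262; groundwater flows toward the south-west

Total head at BH-3: h = 181.80 − 22.11 = 159.69 m.
Total head at BH-8: h = 174.49 − 15.17 = 159.32 m.
Head difference: h(BH-3) − h(BH-8) = 159.69 − 159.32 = 0.37 m.
Hydraulic gradient: i = |Δh| / L = 0.37 / 1412 = 0.000262.
Flow is from higher to lower head: from BH-3 toward BH-8, i.e. toward the south-west.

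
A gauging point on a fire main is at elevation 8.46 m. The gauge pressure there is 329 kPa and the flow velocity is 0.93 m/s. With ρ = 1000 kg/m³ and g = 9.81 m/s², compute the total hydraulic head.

h ≈ 42.04 m

Pressure head ψ = P/(ρg) = 329×1000 / (1000 × 9.81) = 33.54 m.
Velocity head = v²/(2g) = 0.93² / (2 × 9.81) = 0.044 m.
h = z + ψ + v²/(2g) = 8.46 + 33.54 + 0.044 = 42.04 m.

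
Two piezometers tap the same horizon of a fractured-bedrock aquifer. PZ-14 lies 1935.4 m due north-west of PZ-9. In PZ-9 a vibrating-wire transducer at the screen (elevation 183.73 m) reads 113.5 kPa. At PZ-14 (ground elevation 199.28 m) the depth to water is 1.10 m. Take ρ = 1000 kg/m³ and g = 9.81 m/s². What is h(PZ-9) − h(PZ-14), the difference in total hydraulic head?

Pressure head at PZ-9: ψ = P/(ρg) = 113.5×1000 / (1000 × 9.81) = 11.57 m.
Total head at PZ-9: h = z + ψ = 183.73 + 11.57 = 195.30 m.
Total head at PZ-14: h = 199.28 − 1.10 = 198.18 m.
Head difference: h(PZ-9) − h(PZ-14) = 195.30 − 198.18 = -2.88 m.

Δh ≈ -2.88 m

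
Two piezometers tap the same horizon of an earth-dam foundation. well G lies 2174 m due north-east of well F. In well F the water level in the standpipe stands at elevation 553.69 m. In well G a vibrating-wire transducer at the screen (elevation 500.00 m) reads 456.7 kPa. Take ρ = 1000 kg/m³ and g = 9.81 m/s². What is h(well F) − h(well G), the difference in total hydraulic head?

Total head at well F: h = 553.69 m (water level in the piezometer is the total head).
Pressure head at well G: ψ = P/(ρg) = 456.7×1000 / (1000 × 9.81) = 46.55 m.
Total head at well G: h = z + ψ = 500.00 + 46.55 = 546.55 m.
Head difference: h(well F) − h(well G) = 553.69 − 546.55 = 7.14 m.

Δh ≈ 7.14 m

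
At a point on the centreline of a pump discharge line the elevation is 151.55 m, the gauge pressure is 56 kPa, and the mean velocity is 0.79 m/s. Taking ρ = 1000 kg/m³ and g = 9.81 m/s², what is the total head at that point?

h ≈ 157.29 m

Pressure head ψ = P/(ρg) = 56×1000 / (1000 × 9.81) = 5.71 m.
Velocity head = v²/(2g) = 0.79² / (2 × 9.81) = 0.032 m.
h = z + ψ + v²/(2g) = 151.55 + 5.71 + 0.032 = 157.29 m.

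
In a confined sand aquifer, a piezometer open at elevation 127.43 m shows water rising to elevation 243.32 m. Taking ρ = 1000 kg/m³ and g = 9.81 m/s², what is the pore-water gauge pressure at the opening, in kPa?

P ≈ 1140 kPa

Pressure head ψ = h − z = 243.32 − 127.43 = 115.89 m.
P = ρgψ = 1000 × 9.81 × 115.89 = 1136881 Pa ≈ 1140 kPa.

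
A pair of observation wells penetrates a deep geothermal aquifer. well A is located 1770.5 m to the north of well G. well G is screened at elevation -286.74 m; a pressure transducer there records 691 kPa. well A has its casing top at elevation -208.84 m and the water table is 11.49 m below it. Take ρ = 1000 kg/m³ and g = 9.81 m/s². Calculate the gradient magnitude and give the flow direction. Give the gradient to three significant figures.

Pressure head at well G: ψ = P/(ρg) = 691×1000 / (1000 × 9.81) = 70.44 m.
Total head at well G: h = z + ψ = -286.74 + 70.44 = -216.30 m.
Total head at well A: h = -208.84 − 11.49 = -220.33 m.
Head difference: h(well G) − h(well A) = -216.30 − (-220.33) = 4.03 m.
Hydraulic gradient: i = |Δh| / L = 4.03 / 1770.5 = 0.00228.
Flow is from higher to lower head: from well G toward well A, i.e. toward the north.

i ≈ 0.00228; groundwater flows toward the north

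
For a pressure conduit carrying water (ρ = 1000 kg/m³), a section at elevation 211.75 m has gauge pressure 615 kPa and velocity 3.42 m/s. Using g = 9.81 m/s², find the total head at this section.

h ≈ 275.04 m

Pressure head ψ = P/(ρg) = 615×1000 / (1000 × 9.81) = 62.69 m.
Velocity head = v²/(2g) = 3.42² / (2 × 9.81) = 0.596 m.
h = z + ψ + v²/(2g) = 211.75 + 62.69 + 0.596 = 275.04 m.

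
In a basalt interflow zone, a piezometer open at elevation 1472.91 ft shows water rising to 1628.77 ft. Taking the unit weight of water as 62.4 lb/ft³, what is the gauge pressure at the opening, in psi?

P ≈ 67.5 psi

Pressure head ψ = h − z = 1628.77 − 1472.91 = 155.86 ft.
P = γ·ψ / 144 = 62.4 × 155.86 / 144 = 67.5 psi.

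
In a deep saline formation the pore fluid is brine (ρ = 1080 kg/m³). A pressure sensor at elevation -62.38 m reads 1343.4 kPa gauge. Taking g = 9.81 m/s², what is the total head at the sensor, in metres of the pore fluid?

h ≈ 64.42 m

ψ = P/(ρg) = 1343.4×1000 / (1080 × 9.81) = 126.80 m.
h = z + ψ = -62.38 + 126.80 = 64.42 m.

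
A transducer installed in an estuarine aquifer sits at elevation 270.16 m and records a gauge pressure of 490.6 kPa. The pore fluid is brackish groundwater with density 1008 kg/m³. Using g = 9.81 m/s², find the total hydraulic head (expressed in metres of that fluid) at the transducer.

ψ = P/(ρg) = 490.6×1000 / (1008 × 9.81) = 49.61 m.
h = z + ψ = 270.16 + 49.61 = 319.77 m.

h ≈ 319.77 m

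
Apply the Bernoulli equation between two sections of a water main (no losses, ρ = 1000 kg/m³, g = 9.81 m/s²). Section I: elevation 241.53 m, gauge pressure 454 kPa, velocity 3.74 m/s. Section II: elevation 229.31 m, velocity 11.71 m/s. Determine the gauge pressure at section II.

Pressure head at I: ψ₁ = P₁/(ρg) = 454×1000 / (1000 × 9.81) = 46.28 m.
Velocity heads: v₁²/2g = 3.74²/19.62 = 0.713 m; v₂²/2g = 11.71²/19.62 = 6.989 m.
Total head H = z₁ + ψ₁ + v₁²/2g = 241.53 + 46.28 + 0.713 = 288.52 m.
ψ₂ = H − z₂ − v₂²/2g = 288.52 − 229.31 − 6.989 = 52.22 m.
P₂ = ρgψ₂ = 1000 × 9.81 × 52.22 ≈ 512 kPa.

P₂ ≈ 512 kPa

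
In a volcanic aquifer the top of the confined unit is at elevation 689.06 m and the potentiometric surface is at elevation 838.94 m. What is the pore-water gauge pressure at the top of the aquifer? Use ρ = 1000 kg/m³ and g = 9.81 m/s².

Pressure head at the aquifer top: ψ = h − z = 838.94 − 689.06 = 149.88 m.
P = ρgψ = 1000 × 9.81 × 149.88 = 1470323 Pa ≈ 1470 kPa.

P ≈ 1470 kPa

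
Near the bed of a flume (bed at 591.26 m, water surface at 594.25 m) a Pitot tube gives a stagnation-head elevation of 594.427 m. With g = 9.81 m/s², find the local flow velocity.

Near the bed, under hydrostatic conditions, the piezometric head (z + ψ) equals the free-surface elevation, 594.25 m.
Velocity head = total − piezometric = 594.427 − 594.25 = 0.177 m.
v = √(2g·h_v) = √(2 × 9.81 × 0.177) = 1.86 m/s.

v ≈ 1.86 m/s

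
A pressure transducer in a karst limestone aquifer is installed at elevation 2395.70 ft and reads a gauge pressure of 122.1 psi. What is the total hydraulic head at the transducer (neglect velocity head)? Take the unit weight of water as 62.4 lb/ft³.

ψ = 144·P/γ = 144 × 122.1 / 62.4 = 281.77 ft.
h = z + ψ = 2395.70 + 281.77 = 2677.47 ft.

h ≈ 2677.47 ft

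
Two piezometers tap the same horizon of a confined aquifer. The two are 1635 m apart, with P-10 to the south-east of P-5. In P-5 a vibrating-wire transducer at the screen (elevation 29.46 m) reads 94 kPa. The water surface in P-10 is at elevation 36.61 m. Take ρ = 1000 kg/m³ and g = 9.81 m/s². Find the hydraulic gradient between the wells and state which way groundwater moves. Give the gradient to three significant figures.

Pressure head at P-5: ψ = P/(ρg) = 94×1000 / (1000 × 9.81) = 9.58 m.
Total head at P-5: h = z + ψ = 29.46 + 9.58 = 39.04 m.
Total head at P-10: h = 36.61 m (water level in the piezometer is the total head).
Head difference: h(P-5) − h(P-10) = 39.04 − 36.61 = 2.43 m.
Hydraulic gradient: i = |Δh| / L = 2.43 / 1635 = 0.00149.
Flow is from higher to lower head: from P-5 toward P-10, i.e. toward the south-east.

i ≈ 0.00149; groundwater flows toward the south-east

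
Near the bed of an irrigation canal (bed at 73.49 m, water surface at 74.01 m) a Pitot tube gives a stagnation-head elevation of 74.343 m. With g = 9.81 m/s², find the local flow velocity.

v ≈ 2.56 m/s

Near the bed, under hydrostatic conditions, the piezometric head (z + ψ) equals the free-surface elevation, 74.01 m.
Velocity head = total − piezometric = 74.343 − 74.01 = 0.333 m.
v = √(2g·h_v) = √(2 × 9.81 × 0.333) = 2.56 m/s.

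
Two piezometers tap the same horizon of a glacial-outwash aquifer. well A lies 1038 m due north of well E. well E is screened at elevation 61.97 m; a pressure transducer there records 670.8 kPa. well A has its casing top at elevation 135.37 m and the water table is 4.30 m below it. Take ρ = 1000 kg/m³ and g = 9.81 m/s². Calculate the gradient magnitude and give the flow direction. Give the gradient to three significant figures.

i ≈ 0.000694; groundwater flows toward the south

Pressure head at well E: ψ = P/(ρg) = 670.8×1000 / (1000 × 9.81) = 68.38 m.
Total head at well E: h = z + ψ = 61.97 + 68.38 = 130.35 m.
Total head at well A: h = 135.37 − 4.30 = 131.07 m.
Head difference: h(well E) − h(well A) = 130.35 − 131.07 = -0.72 m.
Hydraulic gradient: i = |Δh| / L = 0.72 / 1038 = 0.000694.
Flow is from higher to lower head: from well A toward well E, i.e. toward the south.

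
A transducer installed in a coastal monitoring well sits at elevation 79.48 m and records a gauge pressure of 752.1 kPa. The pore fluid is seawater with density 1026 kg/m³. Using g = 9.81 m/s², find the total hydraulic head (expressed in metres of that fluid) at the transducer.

h ≈ 154.20 m

ψ = P/(ρg) = 752.1×1000 / (1026 × 9.81) = 74.72 m.
h = z + ψ = 79.48 + 74.72 = 154.20 m.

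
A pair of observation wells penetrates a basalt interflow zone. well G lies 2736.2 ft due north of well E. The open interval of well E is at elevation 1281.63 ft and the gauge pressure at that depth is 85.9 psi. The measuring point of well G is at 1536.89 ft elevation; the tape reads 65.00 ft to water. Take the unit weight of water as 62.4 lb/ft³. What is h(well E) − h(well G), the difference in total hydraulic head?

Δh ≈ 7.97 ft

Pressure head at well E: ψ = 144·P/γ = 144 × 85.9 / 62.4 = 198.23 ft.
Total head at well E: h = z + ψ = 1281.63 + 198.23 = 1479.86 ft.
Total head at well G: h = 1536.89 − 65.00 = 1471.89 ft.
Head difference: h(well E) − h(well G) = 1479.86 − 1471.89 = 7.97 ft.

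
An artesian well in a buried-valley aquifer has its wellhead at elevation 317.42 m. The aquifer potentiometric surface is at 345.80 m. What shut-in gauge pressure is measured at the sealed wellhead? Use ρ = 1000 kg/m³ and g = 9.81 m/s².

P ≈ 278 kPa

Head above the cap: Δh = 345.80 − 317.42 = 28.38 m.
P = ρgΔh = 1000 × 9.81 × 28.38 = 278408 Pa ≈ 278 kPa.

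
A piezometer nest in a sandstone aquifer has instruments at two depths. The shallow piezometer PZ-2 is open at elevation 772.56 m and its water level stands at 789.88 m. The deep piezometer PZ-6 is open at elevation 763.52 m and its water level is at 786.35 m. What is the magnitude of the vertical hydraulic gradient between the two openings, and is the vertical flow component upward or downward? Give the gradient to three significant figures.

Total head at PZ-2: h = 789.88 m (water level in the standpipe).
Total head at PZ-6: h = 786.35 m.
Δh = h(PZ-2) − h(PZ-6) = 789.88 − 786.35 = 3.53 m.
Vertical separation Δz = 772.56 − 763.52 = 9.04 m.
|i_v| = |Δh| / Δz = 3.53 / 9.04 = 0.390.
Head is higher in the shallow piezometer, so vertical flow is downward (recharge condition).

|i_v| ≈ 0.390; vertical flow is downward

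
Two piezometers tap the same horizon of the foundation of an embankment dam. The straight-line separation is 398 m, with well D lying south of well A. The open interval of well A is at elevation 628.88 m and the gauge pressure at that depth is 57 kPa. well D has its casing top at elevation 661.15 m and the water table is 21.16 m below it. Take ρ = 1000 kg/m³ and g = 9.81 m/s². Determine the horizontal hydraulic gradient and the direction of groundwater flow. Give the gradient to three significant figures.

Pressure head at well A: ψ = P/(ρg) = 57×1000 / (1000 × 9.81) = 5.81 m.
Total head at well A: h = z + ψ = 628.88 + 5.81 = 634.69 m.
Total head at well D: h = 661.15 − 21.16 = 639.99 m.
Head difference: h(well A) − h(well D) = 634.69 − 639.99 = -5.30 m.
Hydraulic gradient: i = |Δh| / L = 5.30 / 398 = 0.0133.
Flow is from higher to lower head: from well D toward well A, i.e. toward the north.

i ≈ 0.0133; groundwater flows toward the north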